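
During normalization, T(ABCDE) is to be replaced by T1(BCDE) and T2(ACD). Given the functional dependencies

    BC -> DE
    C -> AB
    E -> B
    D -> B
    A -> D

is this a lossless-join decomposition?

Yes

Common attributes: T1 ∩ T2 = {CD}.
Closure of {CD}: C → AB applies, adding AB; BC → DE applies, adding E. So (CD)⁺ = {ABCDE}.
This closure contains every attribute of T1, so T1 ∩ T2 → T1. The join is lossless.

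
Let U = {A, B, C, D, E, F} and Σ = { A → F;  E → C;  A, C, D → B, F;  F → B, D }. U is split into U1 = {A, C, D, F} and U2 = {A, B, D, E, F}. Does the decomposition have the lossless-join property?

No

Common attributes: U1 ∩ U2 = {A, D, F}.
Closure of {A, D, F}: F → B, D applies, adding B. So (A, D, F)⁺ = {A, B, D, F}.
The closure contains neither all of U1 = {A, C, D, F} nor all of U2 = {A, B, D, E, F}, so the common attributes are not a superkey of either fragment. The join is lossy.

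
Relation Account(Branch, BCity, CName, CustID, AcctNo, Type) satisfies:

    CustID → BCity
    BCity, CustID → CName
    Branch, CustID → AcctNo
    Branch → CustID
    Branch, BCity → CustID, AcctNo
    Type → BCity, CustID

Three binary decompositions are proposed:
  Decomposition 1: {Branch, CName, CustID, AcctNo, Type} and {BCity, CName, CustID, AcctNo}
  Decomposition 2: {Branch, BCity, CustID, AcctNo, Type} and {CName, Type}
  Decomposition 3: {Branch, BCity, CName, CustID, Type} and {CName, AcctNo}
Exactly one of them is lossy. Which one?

Decomposition 3

Decomposition 1: common = {CName, CustID, AcctNo}, closure = {BCity, CName, CustID, AcctNo} → lossless.
Decomposition 2: common = {Type}, closure = {BCity, CName, CustID, Type} → lossless.
Decomposition 3: common = {CName}, closure = {CName} → lossy.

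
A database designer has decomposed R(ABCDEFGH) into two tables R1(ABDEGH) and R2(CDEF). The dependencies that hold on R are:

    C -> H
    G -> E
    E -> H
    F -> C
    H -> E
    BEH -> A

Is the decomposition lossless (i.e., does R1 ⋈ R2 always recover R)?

No

Common attributes: R1 ∩ R2 = {DE}.
Closure of {DE}: E → H applies, adding H. So (DE)⁺ = {DEH}.
The closure contains neither all of R1 = {ABDEGH} nor all of R2 = {CDEF}, so the common attributes are not a superkey of either fragment. The join is lossy.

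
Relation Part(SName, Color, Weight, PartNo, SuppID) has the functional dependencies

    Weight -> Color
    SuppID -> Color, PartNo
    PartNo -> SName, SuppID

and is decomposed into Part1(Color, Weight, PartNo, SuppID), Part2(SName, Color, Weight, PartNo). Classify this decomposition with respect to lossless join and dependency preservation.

lossless and dependency-preserving

Lossless test: (Color, Weight, PartNo)⁺ = {SName, Color, Weight, PartNo, SuppID}, which contains all of one fragment — lossless.
Dependency preservation: PartNo → SName, SuppID is not contained in any single fragment, but the restricted closure of its left-hand side across the fragments still reaches the right-hand side; the remaining FDs each lie inside some fragment. All dependencies are preserved.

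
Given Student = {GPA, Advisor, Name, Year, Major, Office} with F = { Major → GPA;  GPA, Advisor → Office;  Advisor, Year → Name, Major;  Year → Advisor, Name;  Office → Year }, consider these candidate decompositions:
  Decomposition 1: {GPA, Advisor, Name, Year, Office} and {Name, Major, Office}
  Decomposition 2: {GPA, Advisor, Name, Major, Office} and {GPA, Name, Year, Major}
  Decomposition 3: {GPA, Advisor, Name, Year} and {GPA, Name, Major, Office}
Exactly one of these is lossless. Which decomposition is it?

Decomposition 1

Decomposition 1: common = {Name, Office}, closure = {GPA, Advisor, Name, Year, Major, Office} → lossless.
Decomposition 2: common = {GPA, Name, Major}, closure = {GPA, Name, Major} → lossy.
Decomposition 3: common = {GPA, Name}, closure = {GPA, Name} → lossy.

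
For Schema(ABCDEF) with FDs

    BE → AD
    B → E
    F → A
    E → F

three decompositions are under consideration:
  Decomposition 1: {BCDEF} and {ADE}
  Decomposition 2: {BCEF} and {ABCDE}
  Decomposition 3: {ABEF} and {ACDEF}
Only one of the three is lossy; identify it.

Decomposition 1: common = {DE}, closure = {ADEF} → lossless.
Decomposition 2: common = {BCE}, closure = {ABCDEF} → lossless.
Decomposition 3: common = {AEF}, closure = {AEF} → lossy.

Decomposition 3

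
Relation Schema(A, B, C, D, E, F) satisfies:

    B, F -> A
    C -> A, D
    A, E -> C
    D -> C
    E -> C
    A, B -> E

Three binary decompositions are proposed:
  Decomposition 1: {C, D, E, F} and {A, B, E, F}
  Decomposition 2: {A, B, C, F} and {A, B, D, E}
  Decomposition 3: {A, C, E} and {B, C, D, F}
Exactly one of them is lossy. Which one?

Decomposition 1: common = {E, F}, closure = {A, C, D, E, F} → lossless.
Decomposition 2: common = {A, B}, closure = {A, B, C, D, E} → lossless.
Decomposition 3: common = {C}, closure = {A, C, D} → lossy.

Decomposition 3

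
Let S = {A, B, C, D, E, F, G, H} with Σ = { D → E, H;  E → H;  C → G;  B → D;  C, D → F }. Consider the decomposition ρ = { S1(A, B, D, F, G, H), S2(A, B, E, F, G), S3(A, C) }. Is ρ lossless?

No

Chase test. Columns are A, B, C, D, E, F, G, H; row i has aⱼ where attribute j ∈ Si, else bᵢⱼ.
Initial tableau (one row per fragment):
  row 1: a1 a2 b13 a4 b15 a6 a7 a8
  row 2: a1 a2 b23 b24 a5 a6 a7 b28
  row 3: a1 b32 a3 b34 b35 b36 b37 b38
Rows 1 and 2 agree on B; apply B→D and equate their D entries.
Rows 1 and 2 agree on D; apply D→E, H and equate their E, H entries.
No row becomes fully distinguished — the join is lossy.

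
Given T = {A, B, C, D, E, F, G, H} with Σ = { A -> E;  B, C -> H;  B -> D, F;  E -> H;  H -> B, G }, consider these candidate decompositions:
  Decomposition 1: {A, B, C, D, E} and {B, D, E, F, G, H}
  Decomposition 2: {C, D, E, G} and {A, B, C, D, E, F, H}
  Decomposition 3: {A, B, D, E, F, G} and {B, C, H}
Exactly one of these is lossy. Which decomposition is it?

Decomposition 3

Decomposition 1: common = {B, D, E}, closure = {B, D, E, F, G, H} → lossless.
Decomposition 2: common = {C, D, E}, closure = {B, C, D, E, F, G, H} → lossless.
Decomposition 3: common = {B}, closure = {B, D, F} → lossy.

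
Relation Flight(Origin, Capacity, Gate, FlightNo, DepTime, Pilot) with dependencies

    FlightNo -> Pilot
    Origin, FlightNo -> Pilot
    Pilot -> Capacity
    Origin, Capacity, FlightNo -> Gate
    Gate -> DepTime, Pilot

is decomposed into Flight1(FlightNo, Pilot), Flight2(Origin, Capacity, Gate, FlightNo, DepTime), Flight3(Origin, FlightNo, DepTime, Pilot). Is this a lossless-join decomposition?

Chase test. Columns are Origin, Capacity, Gate, FlightNo, DepTime, Pilot; row i has aⱼ where attribute j ∈ Flighti, else bᵢⱼ.
Initial tableau (one row per fragment):
  row 1: b11 b12 b13 a4 b15 a6
  row 2: a1 a2 a3 a4 a5 b26
  row 3: a1 b32 b33 a4 a5 a6
Rows 1 and 2 agree on FlightNo; apply FlightNo→Pilot and equate their Pilot entries.
Rows 1 and 2 agree on Pilot; apply Pilot→Capacity and equate their Capacity entries.
Rows 1 and 3 agree on Pilot; apply Pilot→Capacity and equate their Capacity entries.
Rows 2 and 3 agree on Origin, Capacity, FlightNo; apply Origin, Capacity, FlightNo→Gate and equate their Gate entries.
Row 2 is now all distinguished symbols — the join is lossless.

Yes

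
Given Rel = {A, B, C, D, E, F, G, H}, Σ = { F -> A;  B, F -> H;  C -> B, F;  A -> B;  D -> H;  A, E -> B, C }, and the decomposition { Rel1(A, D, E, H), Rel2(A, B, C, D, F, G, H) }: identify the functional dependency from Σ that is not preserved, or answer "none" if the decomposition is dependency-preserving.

Check A, E → B, C: no single fragment contains all of {A, B, C, E}, and the restricted closure of {A, E} across the fragments never reaches {B, C}.
F → A is preserved.
B, F → H is preserved.
C → B, F is preserved.
A → B is preserved.
D → H is preserved.

A, E -> B, C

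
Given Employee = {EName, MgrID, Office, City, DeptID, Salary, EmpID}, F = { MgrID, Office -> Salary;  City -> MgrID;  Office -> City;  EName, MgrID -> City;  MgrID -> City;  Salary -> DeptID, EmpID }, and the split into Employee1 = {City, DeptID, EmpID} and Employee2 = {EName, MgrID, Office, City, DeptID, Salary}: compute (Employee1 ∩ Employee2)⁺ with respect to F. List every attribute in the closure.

Employee1 ∩ Employee2 = {City, DeptID}.
City → MgrID applies, adding MgrID
Closure: {MgrID, City, DeptID}.

MgrID, City, DeptID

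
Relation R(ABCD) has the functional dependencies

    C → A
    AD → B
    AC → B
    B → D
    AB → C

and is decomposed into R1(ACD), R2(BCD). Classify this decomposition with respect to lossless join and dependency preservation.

Lossless test: (CD)⁺ = {ABCD}, which contains all of one fragment — lossless.
Dependency preservation: AD → B; AC → B; AB → C are not contained in any single fragment, but the restricted closure of each left-hand side across the fragments still reaches the right-hand side; the remaining FDs each lie inside some fragment. All dependencies are preserved.

lossless and dependency-preserving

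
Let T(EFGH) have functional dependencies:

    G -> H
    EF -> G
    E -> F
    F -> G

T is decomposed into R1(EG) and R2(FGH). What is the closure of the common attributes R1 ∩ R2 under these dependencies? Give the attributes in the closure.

GH

R1 ∩ R2 = {G}.
G → H applies, adding H
Closure: {GH}.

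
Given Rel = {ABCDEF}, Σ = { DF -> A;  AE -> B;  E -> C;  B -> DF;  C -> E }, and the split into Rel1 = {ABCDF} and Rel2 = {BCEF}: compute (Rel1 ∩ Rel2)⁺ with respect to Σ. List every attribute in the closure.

Rel1 ∩ Rel2 = {BCF}.
B → DF applies, adding D
C → E applies, adding E
DF → A applies, adding A
Closure: {ABCDEF}.

ABCDEF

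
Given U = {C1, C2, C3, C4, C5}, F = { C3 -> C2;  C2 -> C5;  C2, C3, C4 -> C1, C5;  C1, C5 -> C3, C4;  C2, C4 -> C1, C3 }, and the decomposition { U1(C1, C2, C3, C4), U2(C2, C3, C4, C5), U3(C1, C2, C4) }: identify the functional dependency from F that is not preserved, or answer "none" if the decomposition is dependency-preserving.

Check C1, C5 → C3, C4: no single fragment contains all of {C1, C3, C4, C5}, and the restricted closure of {C1, C5} across the fragments never reaches {C3, C4}.
C3 → C2 is preserved.
C2 → C5 is preserved.
C2, C3, C4 → C1, C5 is preserved.
C2, C4 → C1, C3 is preserved.

C1, C5 -> C3, C4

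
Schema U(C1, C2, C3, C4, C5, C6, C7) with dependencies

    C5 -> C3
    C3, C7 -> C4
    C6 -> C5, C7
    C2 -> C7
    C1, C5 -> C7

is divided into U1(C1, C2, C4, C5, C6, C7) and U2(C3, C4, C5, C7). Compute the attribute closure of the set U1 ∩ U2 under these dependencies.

C3, C4, C5, C7

U1 ∩ U2 = {C4, C5, C7}.
C5 → C3 applies, adding C3
Closure: {C3, C4, C5, C7}.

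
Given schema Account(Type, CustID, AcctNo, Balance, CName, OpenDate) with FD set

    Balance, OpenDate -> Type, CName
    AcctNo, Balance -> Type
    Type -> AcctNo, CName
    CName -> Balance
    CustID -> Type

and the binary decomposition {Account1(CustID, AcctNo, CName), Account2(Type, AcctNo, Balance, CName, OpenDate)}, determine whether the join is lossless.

Common attributes: Account1 ∩ Account2 = {AcctNo, CName}.
Closure of {AcctNo, CName}: CName → Balance applies, adding Balance; AcctNo, Balance → Type applies, adding Type. So (AcctNo, CName)⁺ = {Type, AcctNo, Balance, CName}.
The closure contains neither all of Account1 = {CustID, AcctNo, CName} nor all of Account2 = {Type, AcctNo, Balance, CName, OpenDate}, so the common attributes are not a superkey of either fragment. The join is lossy.

No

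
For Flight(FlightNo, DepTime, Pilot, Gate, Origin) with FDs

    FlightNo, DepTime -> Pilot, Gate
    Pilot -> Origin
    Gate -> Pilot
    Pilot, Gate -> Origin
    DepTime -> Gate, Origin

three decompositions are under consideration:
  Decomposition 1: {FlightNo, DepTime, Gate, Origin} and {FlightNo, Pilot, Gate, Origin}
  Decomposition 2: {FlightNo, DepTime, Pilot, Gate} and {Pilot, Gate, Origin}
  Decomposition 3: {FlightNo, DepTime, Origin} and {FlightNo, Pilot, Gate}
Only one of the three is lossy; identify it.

Decomposition 3

Decomposition 1: common = {FlightNo, Gate, Origin}, closure = {FlightNo, Pilot, Gate, Origin} → lossless.
Decomposition 2: common = {Pilot, Gate}, closure = {Pilot, Gate, Origin} → lossless.
Decomposition 3: common = {FlightNo}, closure = {FlightNo} → lossy.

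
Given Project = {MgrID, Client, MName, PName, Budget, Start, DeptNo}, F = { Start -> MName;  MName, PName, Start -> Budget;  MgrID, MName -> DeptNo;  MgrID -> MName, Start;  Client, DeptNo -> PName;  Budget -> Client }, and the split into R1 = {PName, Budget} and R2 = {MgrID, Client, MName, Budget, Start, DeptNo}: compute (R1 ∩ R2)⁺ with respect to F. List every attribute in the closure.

R1 ∩ R2 = {Budget}.
Budget → Client applies, adding Client
Closure: {Client, Budget}.

Client, Budget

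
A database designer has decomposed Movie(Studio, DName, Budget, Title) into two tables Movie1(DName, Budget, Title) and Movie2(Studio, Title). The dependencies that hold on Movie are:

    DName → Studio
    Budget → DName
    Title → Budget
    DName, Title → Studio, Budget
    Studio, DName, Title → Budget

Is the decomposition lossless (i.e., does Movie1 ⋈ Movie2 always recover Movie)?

Yes

Common attributes: Movie1 ∩ Movie2 = {Title}.
Closure of {Title}: Title → Budget applies, adding Budget; Budget → DName applies, adding DName; DName, Title → Studio, Budget applies, adding Studio. So (Title)⁺ = {Studio, DName, Budget, Title}.
This closure contains every attribute of Movie1, so Movie1 ∩ Movie2 → Movie1. The join is lossless.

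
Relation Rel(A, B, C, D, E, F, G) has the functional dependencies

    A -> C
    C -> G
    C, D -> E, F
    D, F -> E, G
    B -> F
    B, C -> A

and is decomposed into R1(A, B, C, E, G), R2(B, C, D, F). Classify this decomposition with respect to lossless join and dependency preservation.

Lossless test: (B, C)⁺ = {A, B, C, F, G}, which is a superkey of neither fragment — lossy.
Dependency preservation: the restricted closure of {C, D} across the fragments never reaches {E, F}, so C, D → E, F cannot be enforced without a join — not preserved.

lossy and not dependency-preserving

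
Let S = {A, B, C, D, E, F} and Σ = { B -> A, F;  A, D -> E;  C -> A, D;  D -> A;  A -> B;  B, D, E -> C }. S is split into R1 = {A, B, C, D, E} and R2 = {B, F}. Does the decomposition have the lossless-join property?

Yes

Common attributes: R1 ∩ R2 = {B}.
Closure of {B}: B → A, F applies, adding A, F. So (B)⁺ = {A, B, F}.
This closure contains every attribute of R2, so R1 ∩ R2 → R2. The join is lossless.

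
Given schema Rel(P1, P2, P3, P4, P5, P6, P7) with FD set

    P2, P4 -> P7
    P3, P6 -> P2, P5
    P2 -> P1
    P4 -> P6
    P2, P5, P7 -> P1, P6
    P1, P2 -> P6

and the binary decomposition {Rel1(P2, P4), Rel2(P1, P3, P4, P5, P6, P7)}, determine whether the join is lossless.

Common attributes: Rel1 ∩ Rel2 = {P4}.
Closure of {P4}: P4 → P6 applies, adding P6. So (P4)⁺ = {P4, P6}.
The closure contains neither all of Rel1 = {P2, P4} nor all of Rel2 = {P1, P3, P4, P5, P6, P7}, so the common attributes are not a superkey of either fragment. The join is lossy.

No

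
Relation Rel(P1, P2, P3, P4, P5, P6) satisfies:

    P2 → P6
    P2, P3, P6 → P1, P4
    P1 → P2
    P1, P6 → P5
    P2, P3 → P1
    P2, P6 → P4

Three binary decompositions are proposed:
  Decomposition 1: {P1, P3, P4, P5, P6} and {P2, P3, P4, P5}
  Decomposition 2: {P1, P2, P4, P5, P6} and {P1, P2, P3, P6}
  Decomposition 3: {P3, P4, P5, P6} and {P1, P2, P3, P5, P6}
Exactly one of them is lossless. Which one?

Decomposition 1: common = {P3, P4, P5}, closure = {P3, P4, P5} → lossy.
Decomposition 2: common = {P1, P2, P6}, closure = {P1, P2, P4, P5, P6} → lossless.
Decomposition 3: common = {P3, P5, P6}, closure = {P3, P5, P6} → lossy.

Decomposition 2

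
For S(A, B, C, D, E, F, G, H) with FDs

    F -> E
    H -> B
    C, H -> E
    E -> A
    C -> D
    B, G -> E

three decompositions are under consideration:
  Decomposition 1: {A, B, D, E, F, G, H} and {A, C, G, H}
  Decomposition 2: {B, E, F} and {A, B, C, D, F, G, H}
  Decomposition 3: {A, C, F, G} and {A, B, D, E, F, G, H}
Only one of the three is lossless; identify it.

Decomposition 1: common = {A, G, H}, closure = {A, B, E, G, H} → lossy.
Decomposition 2: common = {B, F}, closure = {A, B, E, F} → lossless.
Decomposition 3: common = {A, F, G}, closure = {A, E, F, G} → lossy.

Decomposition 2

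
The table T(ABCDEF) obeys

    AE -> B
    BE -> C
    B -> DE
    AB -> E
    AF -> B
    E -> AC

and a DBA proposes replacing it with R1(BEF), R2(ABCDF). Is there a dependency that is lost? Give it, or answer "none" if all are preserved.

AE → B: restricted closure across fragments reaches B.
BE → C: restricted closure across fragments reaches C.
B → DE: restricted closure across fragments reaches DE.
AB → E: restricted closure across fragments reaches E.
AF → B lies within R2.
E → AC: restricted closure across fragments reaches AC.
Every dependency is enforceable on the fragments, so the decomposition is dependency-preserving.

none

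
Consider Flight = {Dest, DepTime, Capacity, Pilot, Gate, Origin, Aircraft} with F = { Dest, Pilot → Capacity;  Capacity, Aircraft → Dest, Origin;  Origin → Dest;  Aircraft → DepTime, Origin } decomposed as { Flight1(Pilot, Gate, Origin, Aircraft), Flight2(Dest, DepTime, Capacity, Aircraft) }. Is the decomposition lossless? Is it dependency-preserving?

lossy and not dependency-preserving

Lossless test: (Aircraft)⁺ = {Dest, DepTime, Origin, Aircraft}, which is a superkey of neither fragment — lossy.
Dependency preservation: the restricted closure of {Dest, Pilot} across the fragments never reaches {Capacity}, so Dest, Pilot → Capacity cannot be enforced without a join — not preserved.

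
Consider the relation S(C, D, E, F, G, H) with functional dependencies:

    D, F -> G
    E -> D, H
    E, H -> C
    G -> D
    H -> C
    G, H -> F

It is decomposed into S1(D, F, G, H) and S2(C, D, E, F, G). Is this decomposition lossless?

No

Common attributes: S1 ∩ S2 = {D, F, G}.
No dependency enlarges {D, F, G}, so (D, F, G)⁺ = {D, F, G}.
The closure contains neither all of S1 = {D, F, G, H} nor all of S2 = {C, D, E, F, G}, so the common attributes are not a superkey of either fragment. The join is lossy.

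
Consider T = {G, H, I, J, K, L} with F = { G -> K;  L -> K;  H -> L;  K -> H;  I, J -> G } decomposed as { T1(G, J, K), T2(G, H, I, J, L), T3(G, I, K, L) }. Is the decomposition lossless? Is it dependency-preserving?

lossless and dependency-preserving

Lossless test (chase): Rows 1 and 2 agree on G; apply G→K and equate their K entries. Rows 1 and 2 agree on K; apply K→H and equate their H entries. Rows 1 and 3 agree on K; apply K→H and equate their H entries. Rows 1 and 2 agree on H; apply H→L and equate their L entries. Row 2 is now all distinguished symbols — the join is lossless.
Dependency preservation: K → H is not contained in any single fragment, but the restricted closure of its left-hand side across the fragments still reaches the right-hand side; the remaining FDs each lie inside some fragment. All dependencies are preserved.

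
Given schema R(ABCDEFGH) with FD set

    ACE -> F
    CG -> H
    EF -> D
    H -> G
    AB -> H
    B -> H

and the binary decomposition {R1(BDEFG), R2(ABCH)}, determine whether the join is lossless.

No

Common attributes: R1 ∩ R2 = {B}.
Closure of {B}: B → H applies, adding H; H → G applies, adding G. So (B)⁺ = {BGH}.
The closure contains neither all of R1 = {BDEFG} nor all of R2 = {ABCH}, so the common attributes are not a superkey of either fragment. The join is lossy.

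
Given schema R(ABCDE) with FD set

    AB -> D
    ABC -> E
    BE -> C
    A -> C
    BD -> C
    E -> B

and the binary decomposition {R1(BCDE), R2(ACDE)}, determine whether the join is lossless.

Yes

Common attributes: R1 ∩ R2 = {CDE}.
Closure of {CDE}: E → B applies, adding B. So (CDE)⁺ = {BCDE}.
This closure contains every attribute of R1, so R1 ∩ R2 → R1. The join is lossless.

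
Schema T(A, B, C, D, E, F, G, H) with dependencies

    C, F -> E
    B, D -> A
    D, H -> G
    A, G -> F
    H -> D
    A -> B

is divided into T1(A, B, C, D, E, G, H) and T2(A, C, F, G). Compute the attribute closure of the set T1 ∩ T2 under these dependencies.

A, B, C, E, F, G

T1 ∩ T2 = {A, C, G}.
A, G → F applies, adding F
A → B applies, adding B
C, F → E applies, adding E
Closure: {A, B, C, E, F, G}.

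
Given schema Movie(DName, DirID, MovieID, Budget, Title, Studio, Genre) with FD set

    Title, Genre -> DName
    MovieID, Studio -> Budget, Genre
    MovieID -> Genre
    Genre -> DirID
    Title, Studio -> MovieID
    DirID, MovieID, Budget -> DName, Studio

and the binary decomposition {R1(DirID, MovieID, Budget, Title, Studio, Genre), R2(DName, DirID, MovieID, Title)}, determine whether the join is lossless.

Common attributes: R1 ∩ R2 = {DirID, MovieID, Title}.
Closure of {DirID, MovieID, Title}: MovieID → Genre applies, adding Genre; Title, Genre → DName applies, adding DName. So (DirID, MovieID, Title)⁺ = {DName, DirID, MovieID, Title, Genre}.
This closure contains every attribute of R2, so R1 ∩ R2 → R2. The join is lossless.

Yes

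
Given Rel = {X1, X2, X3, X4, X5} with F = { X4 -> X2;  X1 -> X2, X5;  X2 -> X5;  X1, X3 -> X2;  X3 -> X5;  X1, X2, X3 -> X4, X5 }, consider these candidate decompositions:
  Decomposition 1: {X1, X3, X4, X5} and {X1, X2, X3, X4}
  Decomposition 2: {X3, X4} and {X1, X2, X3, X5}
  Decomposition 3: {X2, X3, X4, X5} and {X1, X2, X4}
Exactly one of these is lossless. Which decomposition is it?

Decomposition 1

Decomposition 1: common = {X1, X3, X4}, closure = {X1, X2, X3, X4, X5} → lossless.
Decomposition 2: common = {X3}, closure = {X3, X5} → lossy.
Decomposition 3: common = {X2, X4}, closure = {X2, X4, X5} → lossy.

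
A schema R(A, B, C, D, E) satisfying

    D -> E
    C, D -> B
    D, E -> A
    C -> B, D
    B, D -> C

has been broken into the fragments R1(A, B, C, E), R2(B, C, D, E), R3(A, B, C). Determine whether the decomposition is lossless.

Chase test. Columns are A, B, C, D, E; row i has aⱼ where attribute j ∈ Ri, else bᵢⱼ.
Initial tableau (one row per fragment):
  row 1: a1 a2 a3 b14 a5
  row 2: b21 a2 a3 a4 a5
  row 3: a1 a2 a3 b34 b35
Rows 1 and 2 agree on C; apply C→B, D and equate their B, D entries.
Rows 1 and 3 agree on C; apply C→B, D and equate their B, D entries.
Rows 1 and 3 agree on D; apply D→E and equate their E entries.
Rows 1 and 2 agree on D, E; apply D, E→A and equate their A entries.
Row 1 is now all distinguished symbols — the join is lossless.

Yes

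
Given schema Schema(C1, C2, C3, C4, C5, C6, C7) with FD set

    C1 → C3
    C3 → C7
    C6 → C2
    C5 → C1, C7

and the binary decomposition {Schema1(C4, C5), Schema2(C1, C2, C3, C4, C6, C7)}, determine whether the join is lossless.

No

Common attributes: Schema1 ∩ Schema2 = {C4}.
No dependency enlarges {C4}, so (C4)⁺ = {C4}.
The closure contains neither all of Schema1 = {C4, C5} nor all of Schema2 = {C1, C2, C3, C4, C6, C7}, so the common attributes are not a superkey of either fragment. The join is lossy.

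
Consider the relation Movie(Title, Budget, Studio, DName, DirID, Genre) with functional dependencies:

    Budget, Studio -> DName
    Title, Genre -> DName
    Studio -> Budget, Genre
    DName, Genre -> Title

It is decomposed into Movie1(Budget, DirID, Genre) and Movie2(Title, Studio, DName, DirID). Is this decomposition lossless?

No

Common attributes: Movie1 ∩ Movie2 = {DirID}.
No dependency enlarges {DirID}, so (DirID)⁺ = {DirID}.
The closure contains neither all of Movie1 = {Budget, DirID, Genre} nor all of Movie2 = {Title, Studio, DName, DirID}, so the common attributes are not a superkey of either fragment. The join is lossy.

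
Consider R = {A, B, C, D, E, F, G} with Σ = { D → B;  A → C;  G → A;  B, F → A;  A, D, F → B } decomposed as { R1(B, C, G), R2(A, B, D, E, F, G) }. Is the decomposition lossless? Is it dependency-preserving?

lossless but not dependency-preserving

Lossless test: (B, G)⁺ = {A, B, C, G}, which contains all of one fragment — lossless.
Dependency preservation: the restricted closure of {A} across the fragments never reaches {C}, so A → C cannot be enforced without a join — not preserved.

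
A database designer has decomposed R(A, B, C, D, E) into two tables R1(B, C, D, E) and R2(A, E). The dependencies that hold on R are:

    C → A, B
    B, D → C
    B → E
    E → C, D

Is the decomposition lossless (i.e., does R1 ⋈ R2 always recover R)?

Yes

Common attributes: R1 ∩ R2 = {E}.
Closure of {E}: E → C, D applies, adding C, D; C → A, B applies, adding A, B. So (E)⁺ = {A, B, C, D, E}.
This closure contains every attribute of R1, so R1 ∩ R2 → R1. The join is lossless.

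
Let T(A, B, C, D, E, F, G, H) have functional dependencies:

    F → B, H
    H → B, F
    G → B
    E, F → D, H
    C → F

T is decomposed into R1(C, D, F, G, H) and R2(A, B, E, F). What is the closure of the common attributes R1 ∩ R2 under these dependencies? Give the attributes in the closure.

R1 ∩ R2 = {F}.
F → B, H applies, adding B, H
Closure: {B, F, H}.

B, F, H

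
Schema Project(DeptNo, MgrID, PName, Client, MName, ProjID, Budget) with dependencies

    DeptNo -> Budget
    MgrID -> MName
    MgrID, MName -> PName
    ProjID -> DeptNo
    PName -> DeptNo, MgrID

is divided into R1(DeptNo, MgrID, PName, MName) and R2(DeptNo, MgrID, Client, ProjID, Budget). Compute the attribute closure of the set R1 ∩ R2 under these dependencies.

DeptNo, MgrID, PName, MName, Budget

R1 ∩ R2 = {DeptNo, MgrID}.
DeptNo → Budget applies, adding Budget
MgrID → MName applies, adding MName
MgrID, MName → PName applies, adding PName
Closure: {DeptNo, MgrID, PName, MName, Budget}.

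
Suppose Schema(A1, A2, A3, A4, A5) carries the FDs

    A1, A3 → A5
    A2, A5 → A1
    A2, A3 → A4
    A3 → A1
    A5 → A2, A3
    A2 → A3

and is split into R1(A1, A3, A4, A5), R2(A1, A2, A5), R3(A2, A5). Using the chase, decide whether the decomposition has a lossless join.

Chase test. Columns are A1, A2, A3, A4, A5; row i has aⱼ where attribute j ∈ Ri, else bᵢⱼ.
Initial tableau (one row per fragment):
  row 1: a1 b12 a3 a4 a5
  row 2: a1 a2 b23 b24 a5
  row 3: b31 a2 b33 b34 a5
Rows 2 and 3 agree on A2, A5; apply A2, A5→A1 and equate their A1 entries.
Rows 1 and 2 agree on A5; apply A5→A2, A3 and equate their A2, A3 entries.
Rows 1 and 3 agree on A5; apply A5→A2, A3 and equate their A2, A3 entries.
Rows 1 and 2 agree on A2, A3; apply A2, A3→A4 and equate their A4 entries.
Rows 1 and 3 agree on A2, A3; apply A2, A3→A4 and equate their A4 entries.
Row 1 is now all distinguished symbols — the join is lossless.

Yes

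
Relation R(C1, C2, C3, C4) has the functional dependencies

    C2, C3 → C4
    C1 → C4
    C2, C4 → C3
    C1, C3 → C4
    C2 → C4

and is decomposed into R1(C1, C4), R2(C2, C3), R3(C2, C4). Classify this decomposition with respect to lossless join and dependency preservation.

Lossless test (chase): Rows 2 and 3 agree on C2; apply C2→C4 and equate their C4 entries. Rows 2 and 3 agree on C2, C4; apply C2, C4→C3 and equate their C3 entries. No row becomes fully distinguished — the join is lossy.
Dependency preservation: C2, C3 → C4; C2, C4 → C3; C1, C3 → C4 are not contained in any single fragment, but the restricted closure of each left-hand side across the fragments still reaches the right-hand side; the remaining FDs each lie inside some fragment. All dependencies are preserved.

lossy but dependency-preserving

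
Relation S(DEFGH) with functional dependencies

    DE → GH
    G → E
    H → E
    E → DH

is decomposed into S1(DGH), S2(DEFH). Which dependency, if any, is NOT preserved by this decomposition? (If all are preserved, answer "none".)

DE → GH: restricted closure across fragments reaches GH.
G → E: restricted closure across fragments reaches E.
H → E lies within S2.
E → DH lies within S2.
Every dependency is enforceable on the fragments, so the decomposition is dependency-preserving.

none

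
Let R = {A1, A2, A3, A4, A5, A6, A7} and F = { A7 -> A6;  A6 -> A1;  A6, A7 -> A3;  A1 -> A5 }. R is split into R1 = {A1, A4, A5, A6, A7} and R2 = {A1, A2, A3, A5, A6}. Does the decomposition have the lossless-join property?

No

Common attributes: R1 ∩ R2 = {A1, A5, A6}.
No dependency enlarges {A1, A5, A6}, so (A1, A5, A6)⁺ = {A1, A5, A6}.
The closure contains neither all of R1 = {A1, A4, A5, A6, A7} nor all of R2 = {A1, A2, A3, A5, A6}, so the common attributes are not a superkey of either fragment. The join is lossy.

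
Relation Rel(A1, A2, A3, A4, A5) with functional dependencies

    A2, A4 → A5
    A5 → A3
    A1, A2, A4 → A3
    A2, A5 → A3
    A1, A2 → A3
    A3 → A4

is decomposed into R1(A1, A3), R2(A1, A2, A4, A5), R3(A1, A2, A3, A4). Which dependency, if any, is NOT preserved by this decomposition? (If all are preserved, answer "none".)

A5 → A3

Check A5 → A3: no single fragment contains all of {A3, A5}, and the restricted closure of {A5} across the fragments never reaches {A3}.
A2, A4 → A5 is preserved.
A1, A2, A4 → A3 is preserved.
A2, A5 → A3 is preserved.
A1, A2 → A3 is preserved.
A3 → A4 is preserved.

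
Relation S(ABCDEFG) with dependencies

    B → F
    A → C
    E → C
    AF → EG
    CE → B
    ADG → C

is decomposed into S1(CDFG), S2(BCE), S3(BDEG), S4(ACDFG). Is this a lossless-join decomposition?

No

Chase test. Columns are ABCDEFG; row i has aⱼ where attribute j ∈ Si, else bᵢⱼ.
Initial tableau (one row per fragment):
  row 1: b11 b12 a3 a4 b15 a6 a7
  row 2: b21 a2 a3 b24 a5 b26 b27
  row 3: b31 a2 b33 a4 a5 b36 a7
  row 4: a1 b42 a3 a4 b45 a6 a7
Rows 2 and 3 agree on B; apply B→F and equate their F entries.
Rows 2 and 3 agree on E; apply E→C and equate their C entries.
No row becomes fully distinguished — the join is lossy.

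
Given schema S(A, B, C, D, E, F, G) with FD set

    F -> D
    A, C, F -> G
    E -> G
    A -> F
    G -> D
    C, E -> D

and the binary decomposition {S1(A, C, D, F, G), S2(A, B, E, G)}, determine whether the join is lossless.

No

Common attributes: S1 ∩ S2 = {A, G}.
Closure of {A, G}: A → F applies, adding F; G → D applies, adding D. So (A, G)⁺ = {A, D, F, G}.
The closure contains neither all of S1 = {A, C, D, F, G} nor all of S2 = {A, B, E, G}, so the common attributes are not a superkey of either fragment. The join is lossy.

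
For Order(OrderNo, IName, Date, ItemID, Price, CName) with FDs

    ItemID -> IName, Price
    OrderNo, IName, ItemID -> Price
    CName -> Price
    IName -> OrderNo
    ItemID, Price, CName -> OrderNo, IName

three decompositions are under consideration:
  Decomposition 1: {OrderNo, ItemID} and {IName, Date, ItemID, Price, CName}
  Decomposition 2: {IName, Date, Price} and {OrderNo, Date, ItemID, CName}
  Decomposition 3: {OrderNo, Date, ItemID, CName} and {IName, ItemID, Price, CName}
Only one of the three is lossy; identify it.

Decomposition 2

Decomposition 1: common = {ItemID}, closure = {OrderNo, IName, ItemID, Price} → lossless.
Decomposition 2: common = {Date}, closure = {Date} → lossy.
Decomposition 3: common = {ItemID, CName}, closure = {OrderNo, IName, ItemID, Price, CName} → lossless.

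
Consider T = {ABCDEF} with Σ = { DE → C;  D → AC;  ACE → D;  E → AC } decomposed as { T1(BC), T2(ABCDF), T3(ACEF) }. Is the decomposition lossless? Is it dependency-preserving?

lossy and not dependency-preserving

Lossless test (chase): applying each FD to every pair of rows produces no changes in the tableau, so no row becomes fully distinguished — the join is lossy.
Dependency preservation: the restricted closure of {ACE} across the fragments never reaches {D}, so ACE → D cannot be enforced without a join — not preserved.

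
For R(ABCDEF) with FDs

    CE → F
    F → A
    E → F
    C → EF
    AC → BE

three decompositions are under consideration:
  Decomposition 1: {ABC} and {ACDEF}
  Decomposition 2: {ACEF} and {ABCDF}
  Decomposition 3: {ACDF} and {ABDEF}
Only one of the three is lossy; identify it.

Decomposition 3

Decomposition 1: common = {AC}, closure = {ABCEF} → lossless.
Decomposition 2: common = {ACF}, closure = {ABCEF} → lossless.
Decomposition 3: common = {ADF}, closure = {ADF} → lossy.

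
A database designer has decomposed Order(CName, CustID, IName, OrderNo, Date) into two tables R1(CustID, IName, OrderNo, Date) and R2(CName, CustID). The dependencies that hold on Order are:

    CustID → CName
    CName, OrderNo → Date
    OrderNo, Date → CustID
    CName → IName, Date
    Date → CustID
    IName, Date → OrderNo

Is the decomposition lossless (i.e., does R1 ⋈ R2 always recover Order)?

Common attributes: R1 ∩ R2 = {CustID}.
Closure of {CustID}: CustID → CName applies, adding CName; CName → IName, Date applies, adding IName, Date; IName, Date → OrderNo applies, adding OrderNo. So (CustID)⁺ = {CName, CustID, IName, OrderNo, Date}.
This closure contains every attribute of R1, so R1 ∩ R2 → R1. The join is lossless.

Yes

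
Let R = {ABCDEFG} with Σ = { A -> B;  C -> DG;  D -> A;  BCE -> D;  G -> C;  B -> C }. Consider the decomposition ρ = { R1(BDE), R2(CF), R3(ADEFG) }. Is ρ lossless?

Chase test. Columns are ABCDEFG; row i has aⱼ where attribute j ∈ Ri, else bᵢⱼ.
Initial tableau (one row per fragment):
  row 1: b11 a2 b13 a4 a5 b16 b17
  row 2: b21 b22 a3 b24 b25 a6 b27
  row 3: a1 b32 b33 a4 a5 a6 a7
Rows 1 and 3 agree on D; apply D→A and equate their A entries.
Rows 1 and 3 agree on A; apply A→B and equate their B entries.
Rows 1 and 3 agree on B; apply B→C and equate their C entries.
Rows 1 and 3 agree on C; apply C→DG and equate their DG entries.
No row becomes fully distinguished — the join is lossy.

No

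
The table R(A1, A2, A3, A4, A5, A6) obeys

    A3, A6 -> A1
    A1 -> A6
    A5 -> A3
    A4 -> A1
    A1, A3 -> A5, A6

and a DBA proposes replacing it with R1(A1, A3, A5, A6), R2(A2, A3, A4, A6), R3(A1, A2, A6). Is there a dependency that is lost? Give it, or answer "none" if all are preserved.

Check A4 → A1: no single fragment contains all of {A1, A4}, and the restricted closure of {A4} across the fragments never reaches {A1}.
A3, A6 → A1 is preserved.
A1 → A6 is preserved.
A5 → A3 is preserved.
A1, A3 → A5, A6 is preserved.

A4 -> A1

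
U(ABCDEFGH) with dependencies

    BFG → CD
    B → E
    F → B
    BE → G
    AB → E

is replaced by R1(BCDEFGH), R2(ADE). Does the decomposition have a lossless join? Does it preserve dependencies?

Lossless test: (DE)⁺ = {DE}, which is a superkey of neither fragment — lossy.
Dependency preservation: AB → E is not contained in any single fragment, but the restricted closure of its left-hand side across the fragments still reaches the right-hand side; the remaining FDs each lie inside some fragment. All dependencies are preserved.

lossy but dependency-preserving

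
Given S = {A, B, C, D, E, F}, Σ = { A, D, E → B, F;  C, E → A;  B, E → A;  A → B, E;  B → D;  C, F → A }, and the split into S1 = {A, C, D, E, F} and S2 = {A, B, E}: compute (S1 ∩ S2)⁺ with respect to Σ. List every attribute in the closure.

S1 ∩ S2 = {A, E}.
A → B, E applies, adding B
B → D applies, adding D
A, D, E → B, F applies, adding F
Closure: {A, B, D, E, F}.

A, B, D, E, F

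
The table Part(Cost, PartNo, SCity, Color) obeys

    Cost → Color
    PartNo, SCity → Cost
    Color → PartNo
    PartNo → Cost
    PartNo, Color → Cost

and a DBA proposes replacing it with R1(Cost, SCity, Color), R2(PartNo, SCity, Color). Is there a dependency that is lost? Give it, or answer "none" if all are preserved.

Cost → Color lies within R1.
PartNo, SCity → Cost: restricted closure across fragments reaches Cost.
Color → PartNo lies within R2.
PartNo → Cost: restricted closure across fragments reaches Cost.
PartNo, Color → Cost: restricted closure across fragments reaches Cost.
Every dependency is enforceable on the fragments, so the decomposition is dependency-preserving.

none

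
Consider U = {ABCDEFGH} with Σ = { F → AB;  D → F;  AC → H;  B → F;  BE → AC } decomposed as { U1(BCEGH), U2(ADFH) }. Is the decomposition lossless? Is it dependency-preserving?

Lossless test: (H)⁺ = {H}, which is a superkey of neither fragment — lossy.
Dependency preservation: the restricted closure of {F} across the fragments never reaches {AB}, so F → AB cannot be enforced without a join — not preserved.

lossy and not dependency-preserving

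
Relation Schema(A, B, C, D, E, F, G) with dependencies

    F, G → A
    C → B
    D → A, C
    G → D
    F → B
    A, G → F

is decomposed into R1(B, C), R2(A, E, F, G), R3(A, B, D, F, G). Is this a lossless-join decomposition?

Chase test. Columns are A, B, C, D, E, F, G; row i has aⱼ where attribute j ∈ Ri, else bᵢⱼ.
Initial tableau (one row per fragment):
  row 1: b11 a2 a3 b14 b15 b16 b17
  row 2: a1 b22 b23 b24 a5 a6 a7
  row 3: a1 a2 b33 a4 b35 a6 a7
Rows 2 and 3 agree on G; apply G→D and equate their D entries.
Rows 2 and 3 agree on F; apply F→B and equate their B entries.
Rows 2 and 3 agree on D; apply D→A, C and equate their A, C entries.
No row becomes fully distinguished — the join is lossy.

No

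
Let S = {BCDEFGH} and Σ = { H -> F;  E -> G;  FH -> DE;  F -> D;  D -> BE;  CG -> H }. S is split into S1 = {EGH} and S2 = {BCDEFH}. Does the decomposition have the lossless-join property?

Yes

Common attributes: S1 ∩ S2 = {EH}.
Closure of {EH}: H → F applies, adding F; E → G applies, adding G; FH → DE applies, adding D; D → BE applies, adding B. So (EH)⁺ = {BDEFGH}.
This closure contains every attribute of S1, so S1 ∩ S2 → S1. The join is lossless.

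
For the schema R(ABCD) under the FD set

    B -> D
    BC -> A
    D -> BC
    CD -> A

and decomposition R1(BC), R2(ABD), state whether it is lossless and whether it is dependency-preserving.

lossless and dependency-preserving

Lossless test: (B)⁺ = {ABCD}, which contains all of one fragment — lossless.
Dependency preservation: BC → A; D → BC; CD → A are not contained in any single fragment, but the restricted closure of each left-hand side across the fragments still reaches the right-hand side; the remaining FDs each lie inside some fragment. All dependencies are preserved.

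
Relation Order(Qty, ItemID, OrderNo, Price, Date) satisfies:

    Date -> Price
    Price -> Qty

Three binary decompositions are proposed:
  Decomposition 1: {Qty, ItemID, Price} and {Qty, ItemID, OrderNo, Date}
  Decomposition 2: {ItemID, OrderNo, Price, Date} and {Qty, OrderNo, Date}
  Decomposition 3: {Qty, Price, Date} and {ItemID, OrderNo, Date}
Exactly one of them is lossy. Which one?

Decomposition 1: common = {Qty, ItemID}, closure = {Qty, ItemID} → lossy.
Decomposition 2: common = {OrderNo, Date}, closure = {Qty, OrderNo, Price, Date} → lossless.
Decomposition 3: common = {Date}, closure = {Qty, Price, Date} → lossless.

Decomposition 1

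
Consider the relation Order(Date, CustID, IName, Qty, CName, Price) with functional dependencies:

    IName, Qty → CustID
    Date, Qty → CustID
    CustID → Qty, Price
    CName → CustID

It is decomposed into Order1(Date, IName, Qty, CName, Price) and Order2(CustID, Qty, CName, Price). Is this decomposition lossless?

Yes

Common attributes: Order1 ∩ Order2 = {Qty, CName, Price}.
Closure of {Qty, CName, Price}: CName → CustID applies, adding CustID. So (Qty, CName, Price)⁺ = {CustID, Qty, CName, Price}.
This closure contains every attribute of Order2, so Order1 ∩ Order2 → Order2. The join is lossless.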